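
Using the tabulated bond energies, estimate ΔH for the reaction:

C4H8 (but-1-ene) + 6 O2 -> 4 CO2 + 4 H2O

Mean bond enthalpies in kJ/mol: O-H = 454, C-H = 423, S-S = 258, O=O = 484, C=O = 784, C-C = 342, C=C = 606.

ΔH ≈ −2326 kJ

Bonds broken (reactants):
  C-C: 2 × 342 = 684
  C-H: 8 × 423 = 3384
  C=C: 1 × 606 = 606
  O=O: 6 × 484 = 2904
  Σ(broken) = 7578 kJ
Bonds formed (products):
  C=O: 8 × 784 = 6272
  O-H: 8 × 454 = 3632
  Σ(formed) = 9904 kJ
ΔH = Σ(broken) − Σ(formed) = 7578 − 9904 = −2326 kJ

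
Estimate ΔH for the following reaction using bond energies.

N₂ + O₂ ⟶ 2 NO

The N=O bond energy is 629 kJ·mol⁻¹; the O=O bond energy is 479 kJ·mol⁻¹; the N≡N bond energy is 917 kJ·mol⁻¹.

ΔH ≈ +138 kJ

Bonds broken (reactants):
  N≡N: 1 × 917 = 917
  O=O: 1 × 479 = 479
  Σ(broken) = 1396 kJ
Bonds formed (products):
  N=O: 2 × 629 = 1258
  Σ(formed) = 1258 kJ
ΔH = Σ(broken) − Σ(formed) = 1396 − 1258 = +138 kJ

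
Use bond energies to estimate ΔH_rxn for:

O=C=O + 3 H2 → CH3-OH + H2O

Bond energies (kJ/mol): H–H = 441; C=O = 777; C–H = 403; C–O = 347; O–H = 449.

Bonds broken (reactants):
  C=O: 2 × 777 = 1554
  H–H: 3 × 441 = 1323
  Σ(broken) = 2877 kJ
Bonds formed (products):
  C–H: 3 × 403 = 1209
  C–O: 1 × 347 = 347
  O–H: 3 × 449 = 1347
  Σ(formed) = 2903 kJ
ΔH = Σ(broken) − Σ(formed) = 2877 − 2903 = −26 kJ

ΔH ≈ −26 kJ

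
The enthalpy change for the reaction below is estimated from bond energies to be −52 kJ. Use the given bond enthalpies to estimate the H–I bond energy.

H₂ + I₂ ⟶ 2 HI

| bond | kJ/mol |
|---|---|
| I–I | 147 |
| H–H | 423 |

Let D be the H–I bond energy.
Σ(broken) = 1×423 + 1×147 = 570
Σ(formed) = 2×D = 2D
ΔH = Σ(broken) − Σ(formed) = (570) − (2D) = +570 − 2D
Setting this equal to −52 kJ gives 2D = 622, so D = 311 kJ/mol.

D(H–I) ≈ 311 kJ/mol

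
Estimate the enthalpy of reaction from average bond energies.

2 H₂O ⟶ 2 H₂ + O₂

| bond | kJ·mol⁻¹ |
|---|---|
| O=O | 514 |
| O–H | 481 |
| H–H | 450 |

ΔH ≈ +510 kJ

Bonds broken (reactants):
  O–H: 4 × 481 = 1924
  Σ(broken) = 1924 kJ
Bonds formed (products):
  H–H: 2 × 450 = 900
  O=O: 1 × 514 = 514
  Σ(formed) = 1414 kJ
ΔH = Σ(broken) − Σ(formed) = 1924 − 1414 = +510 kJ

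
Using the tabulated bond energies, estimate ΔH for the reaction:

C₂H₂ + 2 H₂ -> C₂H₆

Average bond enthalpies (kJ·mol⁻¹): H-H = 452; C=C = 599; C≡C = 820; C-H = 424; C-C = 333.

ΔH ≈ −305 kJ

Bonds broken (reactants):
  C≡C: 1 × 820 = 820
  C-H: 2 × 424 = 848
  H-H: 2 × 452 = 904
  Σ(broken) = 2572 kJ
Bonds formed (products):
  C-C: 1 × 333 = 333
  C-H: 6 × 424 = 2544
  Σ(formed) = 2877 kJ
ΔH = Σ(broken) − Σ(formed) = 2572 − 2877 = −305 kJ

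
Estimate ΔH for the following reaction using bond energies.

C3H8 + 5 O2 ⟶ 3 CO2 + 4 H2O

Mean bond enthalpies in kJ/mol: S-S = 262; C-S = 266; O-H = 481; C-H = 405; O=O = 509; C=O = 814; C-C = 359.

Bonds broken (reactants):
  C-C: 2 × 359 = 718
  C-H: 8 × 405 = 3240
  O=O: 5 × 509 = 2545
  Σ(broken) = 6503 kJ
Bonds formed (products):
  C=O: 6 × 814 = 4884
  O-H: 8 × 481 = 3848
  Σ(formed) = 8732 kJ
ΔH = Σ(broken) − Σ(formed) = 6503 − 8732 = −2229 kJ

ΔH ≈ −2229 kJ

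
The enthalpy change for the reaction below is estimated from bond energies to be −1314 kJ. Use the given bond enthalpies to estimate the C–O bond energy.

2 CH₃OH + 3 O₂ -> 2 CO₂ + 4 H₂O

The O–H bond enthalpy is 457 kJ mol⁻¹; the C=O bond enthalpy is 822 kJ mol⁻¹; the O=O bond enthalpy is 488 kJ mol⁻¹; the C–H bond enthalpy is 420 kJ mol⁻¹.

Let D be the C–O bond energy.
Σ(broken) = 6×420 + 2×D + 2×457 + 3×488 = 4898 + 2D
Σ(formed) = 4×822 + 8×457 = 6944
ΔH = Σ(broken) − Σ(formed) = (4898 + 2D) − (6944) = −2046 + 2D
Setting this equal to −1314 kJ gives 2D = 732, so D = 366 kJ/mol.

D(C–O) ≈ 366 kJ/mol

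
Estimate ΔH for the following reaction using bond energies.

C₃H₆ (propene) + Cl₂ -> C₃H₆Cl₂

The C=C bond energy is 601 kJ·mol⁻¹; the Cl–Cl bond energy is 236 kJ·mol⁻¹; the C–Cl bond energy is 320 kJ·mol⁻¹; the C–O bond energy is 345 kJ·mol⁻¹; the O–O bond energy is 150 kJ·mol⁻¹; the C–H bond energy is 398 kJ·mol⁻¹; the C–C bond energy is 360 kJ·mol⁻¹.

ΔH ≈ −163 kJ

Bonds broken (reactants):
  C–C: 1 × 360 = 360
  C–H: 6 × 398 = 2388
  C=C: 1 × 601 = 601
  Cl–Cl: 1 × 236 = 236
  Σ(broken) = 3585 kJ
Bonds formed (products):
  C–C: 2 × 360 = 720
  C–Cl: 2 × 320 = 640
  C–H: 6 × 398 = 2388
  Σ(formed) = 3748 kJ
ΔH = Σ(broken) − Σ(formed) = 3585 − 3748 = −163 kJ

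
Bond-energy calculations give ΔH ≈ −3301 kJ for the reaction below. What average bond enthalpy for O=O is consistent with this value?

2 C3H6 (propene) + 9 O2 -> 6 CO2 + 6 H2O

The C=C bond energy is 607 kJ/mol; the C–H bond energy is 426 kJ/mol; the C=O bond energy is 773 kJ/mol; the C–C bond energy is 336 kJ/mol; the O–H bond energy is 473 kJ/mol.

Let D be the O=O bond energy.
Σ(broken) = 2×336 + 12×426 + 2×607 + 9×D = 6998 + 9D
Σ(formed) = 12×773 + 12×473 = 14952
ΔH = Σ(broken) − Σ(formed) = (6998 + 9D) − (14952) = −7954 + 9D
Setting this equal to −3301 kJ gives 9D = 4653, so D = 517 kJ/mol.

D(O=O) ≈ 517 kJ/mol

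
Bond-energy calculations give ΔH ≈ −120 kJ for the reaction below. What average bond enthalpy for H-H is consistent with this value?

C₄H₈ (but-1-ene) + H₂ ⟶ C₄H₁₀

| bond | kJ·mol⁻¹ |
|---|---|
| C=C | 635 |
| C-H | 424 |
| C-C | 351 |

Let D be the H-H bond energy.
Σ(broken) = 2×351 + 8×424 + 1×635 + 1×D = 4729 + D
Σ(formed) = 3×351 + 10×424 = 5293
ΔH = Σ(broken) − Σ(formed) = (4729 + D) − (5293) = −564 + D
Setting this equal to −120 kJ gives D = 444 kJ/mol.

D(H-H) ≈ 444 kJ/mol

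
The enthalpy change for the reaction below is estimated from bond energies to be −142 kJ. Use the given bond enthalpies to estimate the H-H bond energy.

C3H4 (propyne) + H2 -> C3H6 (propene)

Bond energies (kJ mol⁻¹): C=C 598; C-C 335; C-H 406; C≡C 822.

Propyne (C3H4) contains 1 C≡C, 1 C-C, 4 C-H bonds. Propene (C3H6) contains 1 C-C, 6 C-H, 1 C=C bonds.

Let D be the H-H bond energy.
Σ(broken) = 1×822 + 1×335 + 4×406 + 1×D = 2781 + D
Σ(formed) = 1×335 + 6×406 + 1×598 = 3369
ΔH = Σ(broken) − Σ(formed) = (2781 + D) − (3369) = −588 + D
Setting this equal to −142 kJ gives D = 446 kJ/mol.

D(H-H) ≈ 446 kJ/mol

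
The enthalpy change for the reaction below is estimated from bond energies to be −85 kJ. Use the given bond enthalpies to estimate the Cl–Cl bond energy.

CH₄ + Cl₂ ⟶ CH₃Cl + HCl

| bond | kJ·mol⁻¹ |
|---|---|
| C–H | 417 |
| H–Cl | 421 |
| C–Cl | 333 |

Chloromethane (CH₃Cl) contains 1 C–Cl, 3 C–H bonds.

Let D be the Cl–Cl bond energy.
Σ(broken) = 4×417 + 1×D = 1668 + D
Σ(formed) = 1×333 + 3×417 + 1×421 = 2005
ΔH = Σ(broken) − Σ(formed) = (1668 + D) − (2005) = −337 + D
Setting this equal to −85 kJ gives D = 252 kJ/mol.

D(Cl–Cl) ≈ 252 kJ/mol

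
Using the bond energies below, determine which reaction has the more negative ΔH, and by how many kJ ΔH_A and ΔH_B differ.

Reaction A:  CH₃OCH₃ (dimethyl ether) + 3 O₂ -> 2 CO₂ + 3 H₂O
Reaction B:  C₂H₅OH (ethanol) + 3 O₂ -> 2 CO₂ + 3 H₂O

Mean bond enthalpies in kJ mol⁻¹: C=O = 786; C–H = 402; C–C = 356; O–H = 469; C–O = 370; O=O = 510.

Reaction A:
  Bonds broken (reactants):
    C–H: 6 × 402 = 2412
    C–O: 2 × 370 = 740
    O=O: 3 × 510 = 1530
    Σ(broken) = 4682 kJ
  Bonds formed (products):
    C=O: 4 × 786 = 3144
    O–H: 6 × 469 = 2814
    Σ(formed) = 5958 kJ
  ΔH_A = 4682 − 5958 = −1276 kJ
Reaction B:
  Bonds broken (reactants):
    C–C: 1 × 356 = 356
    C–H: 5 × 402 = 2010
    C–O: 1 × 370 = 370
    O–H: 1 × 469 = 469
    O=O: 3 × 510 = 1530
    Σ(broken) = 4735 kJ
  Bonds formed (products):
    C=O: 4 × 786 = 3144
    O–H: 6 × 469 = 2814
    Σ(formed) = 5958 kJ
  ΔH_B = 4735 − 5958 = −1223 kJ
ΔH_A − ΔH_B = −53 kJ, so reaction A has the more negative ΔH; |ΔH_A − ΔH_B| = 53 kJ.

Reaction A, by 53 kJ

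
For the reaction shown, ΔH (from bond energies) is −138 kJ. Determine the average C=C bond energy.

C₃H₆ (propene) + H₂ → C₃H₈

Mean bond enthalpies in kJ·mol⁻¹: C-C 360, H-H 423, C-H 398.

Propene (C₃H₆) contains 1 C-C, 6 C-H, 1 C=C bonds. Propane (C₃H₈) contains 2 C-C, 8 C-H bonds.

Let D be the C=C bond energy.
Σ(broken) = 1×360 + 6×398 + 1×D + 1×423 = 3171 + D
Σ(formed) = 2×360 + 8×398 = 3904
ΔH = Σ(broken) − Σ(formed) = (3171 + D) − (3904) = −733 + D
Setting this equal to −138 kJ gives D = 595 kJ/mol.

D(C=C) ≈ 595 kJ/mol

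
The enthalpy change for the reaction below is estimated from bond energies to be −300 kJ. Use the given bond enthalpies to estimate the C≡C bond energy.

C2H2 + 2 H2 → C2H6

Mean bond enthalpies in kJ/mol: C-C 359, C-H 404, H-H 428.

D(C≡C) ≈ 819 kJ/mol

Let D be the C≡C bond energy.
Σ(broken) = 1×D + 2×404 + 2×428 = 1664 + D
Σ(formed) = 1×359 + 6×404 = 2783
ΔH = Σ(broken) − Σ(formed) = (1664 + D) − (2783) = −1119 + D
Setting this equal to −300 kJ gives D = 819 kJ/mol.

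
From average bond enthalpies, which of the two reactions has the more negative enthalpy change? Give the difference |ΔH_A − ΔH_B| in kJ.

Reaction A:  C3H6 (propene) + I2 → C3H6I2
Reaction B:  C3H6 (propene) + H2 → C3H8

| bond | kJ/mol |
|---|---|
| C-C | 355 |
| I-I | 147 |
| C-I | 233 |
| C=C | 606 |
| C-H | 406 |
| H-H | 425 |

Reaction A:
  Bonds broken (reactants):
    C-C: 1 × 355 = 355
    C-H: 6 × 406 = 2436
    C=C: 1 × 606 = 606
    I-I: 1 × 147 = 147
    Σ(broken) = 3544 kJ
  Bonds formed (products):
    C-C: 2 × 355 = 710
    C-H: 6 × 406 = 2436
    C-I: 2 × 233 = 466
    Σ(formed) = 3612 kJ
  ΔH_A = 3544 − 3612 = −68 kJ
Reaction B:
  Bonds broken (reactants):
    C-C: 1 × 355 = 355
    C-H: 6 × 406 = 2436
    C=C: 1 × 606 = 606
    H-H: 1 × 425 = 425
    Σ(broken) = 3822 kJ
  Bonds formed (products):
    C-C: 2 × 355 = 710
    C-H: 8 × 406 = 3248
    Σ(formed) = 3958 kJ
  ΔH_B = 3822 − 3958 = −136 kJ
ΔH_A − ΔH_B = +68 kJ, so reaction B has the more negative ΔH; |ΔH_A − ΔH_B| = 68 kJ.

Reaction B, by 68 kJ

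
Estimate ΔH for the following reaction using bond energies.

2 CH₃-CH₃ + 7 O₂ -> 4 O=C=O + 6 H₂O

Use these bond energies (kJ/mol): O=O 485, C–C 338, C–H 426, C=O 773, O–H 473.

Bonds broken (reactants):
  C–C: 2 × 338 = 676
  C–H: 12 × 426 = 5112
  O=O: 7 × 485 = 3395
  Σ(broken) = 9183 kJ
Bonds formed (products):
  C=O: 8 × 773 = 6184
  O–H: 12 × 473 = 5676
  Σ(formed) = 11860 kJ
ΔH = Σ(broken) − Σ(formed) = 9183 − 11860 = −2677 kJ

ΔH ≈ −2677 kJ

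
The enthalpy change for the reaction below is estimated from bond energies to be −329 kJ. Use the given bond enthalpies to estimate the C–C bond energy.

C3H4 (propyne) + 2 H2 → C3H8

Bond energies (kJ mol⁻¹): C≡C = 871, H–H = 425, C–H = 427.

Let D be the C–C bond energy.
Σ(broken) = 1×871 + 1×D + 4×427 + 2×425 = 3429 + D
Σ(formed) = 2×D + 8×427 = 3416 + 2D
ΔH = Σ(broken) − Σ(formed) = (3429 + D) − (3416 + 2D) = +13 − D
Setting this equal to −329 kJ gives D = 342 kJ/mol.

D(C–C) ≈ 342 kJ/mol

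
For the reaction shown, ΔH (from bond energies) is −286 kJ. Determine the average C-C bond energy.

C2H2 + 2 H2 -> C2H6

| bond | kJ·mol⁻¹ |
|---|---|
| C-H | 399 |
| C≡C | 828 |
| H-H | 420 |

D(C-C) ≈ 358 kJ/mol

Let D be the C-C bond energy.
Σ(broken) = 1×828 + 2×399 + 2×420 = 2466
Σ(formed) = 1×D + 6×399 = 2394 + D
ΔH = Σ(broken) − Σ(formed) = (2466) − (2394 + D) = +72 − D
Setting this equal to −286 kJ gives D = 358 kJ/mol.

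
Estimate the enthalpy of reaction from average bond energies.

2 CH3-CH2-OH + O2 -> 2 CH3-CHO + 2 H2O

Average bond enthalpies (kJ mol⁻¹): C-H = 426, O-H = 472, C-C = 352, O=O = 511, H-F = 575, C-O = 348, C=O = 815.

ΔH ≈ −515 kJ

Bonds broken (reactants):
  C-C: 2 × 352 = 704
  C-H: 10 × 426 = 4260
  C-O: 2 × 348 = 696
  O-H: 2 × 472 = 944
  O=O: 1 × 511 = 511
  Σ(broken) = 7115 kJ
Bonds formed (products):
  C-C: 2 × 352 = 704
  C-H: 8 × 426 = 3408
  C=O: 2 × 815 = 1630
  O-H: 4 × 472 = 1888
  Σ(formed) = 7630 kJ
ΔH = Σ(broken) − Σ(formed) = 7115 − 7630 = −515 kJ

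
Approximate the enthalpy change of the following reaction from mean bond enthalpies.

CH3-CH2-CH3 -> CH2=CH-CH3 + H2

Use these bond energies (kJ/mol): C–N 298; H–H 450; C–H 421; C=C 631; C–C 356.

Bonds broken (reactants):
  C–C: 2 × 356 = 712
  C–H: 8 × 421 = 3368
  Σ(broken) = 4080 kJ
Bonds formed (products):
  C–C: 1 × 356 = 356
  C–H: 6 × 421 = 2526
  C=C: 1 × 631 = 631
  H–H: 1 × 450 = 450
  Σ(formed) = 3963 kJ
ΔH = Σ(broken) − Σ(formed) = 4080 − 3963 = +117 kJ

ΔH ≈ +117 kJ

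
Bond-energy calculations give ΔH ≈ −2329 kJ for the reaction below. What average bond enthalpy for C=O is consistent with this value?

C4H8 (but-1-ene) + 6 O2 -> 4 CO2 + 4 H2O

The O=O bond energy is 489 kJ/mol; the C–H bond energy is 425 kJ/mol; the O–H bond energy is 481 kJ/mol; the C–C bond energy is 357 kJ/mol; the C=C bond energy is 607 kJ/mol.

D(C=O) ≈ 767 kJ/mol

Let D be the C=O bond energy.
Σ(broken) = 2×357 + 8×425 + 1×607 + 6×489 = 7655
Σ(formed) = 8×D + 8×481 = 3848 + 8D
ΔH = Σ(broken) − Σ(formed) = (7655) − (3848 + 8D) = +3807 − 8D
Setting this equal to −2329 kJ gives 8D = 6136, so D = 767 kJ/mol.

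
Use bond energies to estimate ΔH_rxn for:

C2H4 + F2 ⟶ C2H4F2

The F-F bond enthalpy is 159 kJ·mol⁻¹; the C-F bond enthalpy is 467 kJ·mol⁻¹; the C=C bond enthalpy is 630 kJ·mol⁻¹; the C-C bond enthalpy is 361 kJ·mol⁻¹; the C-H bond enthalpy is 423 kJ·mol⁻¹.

ΔH ≈ −506 kJ

Bonds broken (reactants):
  C-H: 4 × 423 = 1692
  C=C: 1 × 630 = 630
  F-F: 1 × 159 = 159
  Σ(broken) = 2481 kJ
Bonds formed (products):
  C-C: 1 × 361 = 361
  C-F: 2 × 467 = 934
  C-H: 4 × 423 = 1692
  Σ(formed) = 2987 kJ
ΔH = Σ(broken) − Σ(formed) = 2481 − 2987 = −506 kJ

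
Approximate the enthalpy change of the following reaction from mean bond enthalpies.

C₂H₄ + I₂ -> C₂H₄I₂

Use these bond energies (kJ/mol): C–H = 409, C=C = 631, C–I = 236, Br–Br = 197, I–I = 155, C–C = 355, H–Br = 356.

ΔH ≈ −41 kJ

Bonds broken (reactants):
  C–H: 4 × 409 = 1636
  C=C: 1 × 631 = 631
  I–I: 1 × 155 = 155
  Σ(broken) = 2422 kJ
Bonds formed (products):
  C–C: 1 × 355 = 355
  C–H: 4 × 409 = 1636
  C–I: 2 × 236 = 472
  Σ(formed) = 2463 kJ
ΔH = Σ(broken) − Σ(formed) = 2422 − 2463 = −41 kJ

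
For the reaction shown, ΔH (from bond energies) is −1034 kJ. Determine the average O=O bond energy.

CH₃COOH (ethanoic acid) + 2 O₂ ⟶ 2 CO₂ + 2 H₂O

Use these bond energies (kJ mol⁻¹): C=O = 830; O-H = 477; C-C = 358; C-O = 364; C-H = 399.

D(O=O) ≈ 484 kJ/mol

Let D be the O=O bond energy.
Σ(broken) = 1×358 + 3×399 + 1×364 + 1×830 + 1×477 + 2×D = 3226 + 2D
Σ(formed) = 4×830 + 4×477 = 5228
ΔH = Σ(broken) − Σ(formed) = (3226 + 2D) − (5228) = −2002 + 2D
Setting this equal to −1034 kJ gives 2D = 968, so D = 484 kJ/mol.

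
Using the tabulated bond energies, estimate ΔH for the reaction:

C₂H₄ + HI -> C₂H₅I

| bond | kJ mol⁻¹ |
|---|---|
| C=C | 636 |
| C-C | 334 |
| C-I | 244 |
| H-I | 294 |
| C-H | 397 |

ΔH ≈ −45 kJ

Bonds broken (reactants):
  C-H: 4 × 397 = 1588
  C=C: 1 × 636 = 636
  H-I: 1 × 294 = 294
  Σ(broken) = 2518 kJ
Bonds formed (products):
  C-C: 1 × 334 = 334
  C-H: 5 × 397 = 1985
  C-I: 1 × 244 = 244
  Σ(formed) = 2563 kJ
ΔH = Σ(broken) − Σ(formed) = 2518 − 2563 = −45 kJ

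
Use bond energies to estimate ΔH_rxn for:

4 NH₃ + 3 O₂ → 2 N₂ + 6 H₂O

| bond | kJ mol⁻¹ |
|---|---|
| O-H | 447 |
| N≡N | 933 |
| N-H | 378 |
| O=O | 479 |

ΔH ≈ −1257 kJ

Bonds broken (reactants):
  N-H: 12 × 378 = 4536
  O=O: 3 × 479 = 1437
  Σ(broken) = 5973 kJ
Bonds formed (products):
  N≡N: 2 × 933 = 1866
  O-H: 12 × 447 = 5364
  Σ(formed) = 7230 kJ
ΔH = Σ(broken) − Σ(formed) = 5973 − 7230 = −1257 kJ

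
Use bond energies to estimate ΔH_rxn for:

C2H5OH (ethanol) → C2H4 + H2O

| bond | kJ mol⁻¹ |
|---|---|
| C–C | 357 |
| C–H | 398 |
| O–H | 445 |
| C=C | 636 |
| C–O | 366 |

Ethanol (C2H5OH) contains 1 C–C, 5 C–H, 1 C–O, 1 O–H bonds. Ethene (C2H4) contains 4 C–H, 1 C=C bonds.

Bonds broken (reactants):
  C–C: 1 × 357 = 357
  C–H: 5 × 398 = 1990
  C–O: 1 × 366 = 366
  O–H: 1 × 445 = 445
  Σ(broken) = 3158 kJ
Bonds formed (products):
  C–H: 4 × 398 = 1592
  C=C: 1 × 636 = 636
  O–H: 2 × 445 = 890
  Σ(formed) = 3118 kJ
ΔH = Σ(broken) − Σ(formed) = 3158 − 3118 = +40 kJ

ΔH ≈ +40 kJ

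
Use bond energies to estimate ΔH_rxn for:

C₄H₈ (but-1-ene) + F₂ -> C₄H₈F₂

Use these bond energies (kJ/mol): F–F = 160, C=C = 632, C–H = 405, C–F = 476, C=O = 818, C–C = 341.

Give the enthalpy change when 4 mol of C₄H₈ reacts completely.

Bonds broken (reactants):
  C–C: 2 × 341 = 682
  C–H: 8 × 405 = 3240
  C=C: 1 × 632 = 632
  F–F: 1 × 160 = 160
  Σ(broken) = 4714 kJ
Bonds formed (products):
  C–C: 3 × 341 = 1023
  C–F: 2 × 476 = 952
  C–H: 8 × 405 = 3240
  Σ(formed) = 5215 kJ
ΔH = Σ(broken) − Σ(formed) = 4714 − 5215 = −501 kJ
For 4× the reaction as written: 4 × (−501) = −2004 kJ

ΔH = −2004 kJ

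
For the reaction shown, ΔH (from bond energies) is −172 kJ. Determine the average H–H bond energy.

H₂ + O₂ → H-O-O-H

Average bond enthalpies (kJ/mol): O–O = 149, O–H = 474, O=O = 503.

Let D be the H–H bond energy.
Σ(broken) = 1×D + 1×503 = 503 + D
Σ(formed) = 2×474 + 1×149 = 1097
ΔH = Σ(broken) − Σ(formed) = (503 + D) − (1097) = −594 + D
Setting this equal to −172 kJ gives D = 422 kJ/mol.

D(H–H) ≈ 422 kJ/mol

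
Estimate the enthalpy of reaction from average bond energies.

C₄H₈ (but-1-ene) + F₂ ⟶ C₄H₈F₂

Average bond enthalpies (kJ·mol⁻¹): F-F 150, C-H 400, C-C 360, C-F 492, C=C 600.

ΔH ≈ −594 kJ

Bonds broken (reactants):
  C-C: 2 × 360 = 720
  C-H: 8 × 400 = 3200
  C=C: 1 × 600 = 600
  F-F: 1 × 150 = 150
  Σ(broken) = 4670 kJ
Bonds formed (products):
  C-C: 3 × 360 = 1080
  C-F: 2 × 492 = 984
  C-H: 8 × 400 = 3200
  Σ(formed) = 5264 kJ
ΔH = Σ(broken) − Σ(formed) = 4670 − 5264 = −594 kJ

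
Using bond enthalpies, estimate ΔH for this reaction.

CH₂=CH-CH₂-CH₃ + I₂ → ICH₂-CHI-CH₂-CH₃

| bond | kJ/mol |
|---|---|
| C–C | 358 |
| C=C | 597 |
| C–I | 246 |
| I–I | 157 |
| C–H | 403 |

ΔH ≈ −96 kJ

Bonds broken (reactants):
  C–C: 2 × 358 = 716
  C–H: 8 × 403 = 3224
  C=C: 1 × 597 = 597
  I–I: 1 × 157 = 157
  Σ(broken) = 4694 kJ
Bonds formed (products):
  C–C: 3 × 358 = 1074
  C–H: 8 × 403 = 3224
  C–I: 2 × 246 = 492
  Σ(formed) = 4790 kJ
ΔH = Σ(broken) − Σ(formed) = 4694 − 4790 = −96 kJ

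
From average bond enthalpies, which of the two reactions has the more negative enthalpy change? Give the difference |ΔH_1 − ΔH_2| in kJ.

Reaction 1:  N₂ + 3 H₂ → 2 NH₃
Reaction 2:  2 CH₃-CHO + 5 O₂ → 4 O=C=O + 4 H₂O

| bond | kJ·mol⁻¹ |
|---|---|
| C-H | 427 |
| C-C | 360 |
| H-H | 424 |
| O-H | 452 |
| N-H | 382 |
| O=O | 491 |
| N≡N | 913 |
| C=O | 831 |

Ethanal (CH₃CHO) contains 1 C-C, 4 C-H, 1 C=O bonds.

Reaction 2, by 1904 kJ

Reaction 1:
  Bonds broken (reactants):
    H-H: 3 × 424 = 1272
    N≡N: 1 × 913 = 913
    Σ(broken) = 2185 kJ
  Bonds formed (products):
    N-H: 6 × 382 = 2292
    Σ(formed) = 2292 kJ
  ΔH_1 = 2185 − 2292 = −107 kJ
Reaction 2:
  Bonds broken (reactants):
    C-C: 2 × 360 = 720
    C-H: 8 × 427 = 3416
    C=O: 2 × 831 = 1662
    O=O: 5 × 491 = 2455
    Σ(broken) = 8253 kJ
  Bonds formed (products):
    C=O: 8 × 831 = 6648
    O-H: 8 × 452 = 3616
    Σ(formed) = 10264 kJ
  ΔH_2 = 8253 − 10264 = −2011 kJ
ΔH_1 − ΔH_2 = +1904 kJ, so reaction 2 has the more negative ΔH; |ΔH_1 − ΔH_2| = 1904 kJ.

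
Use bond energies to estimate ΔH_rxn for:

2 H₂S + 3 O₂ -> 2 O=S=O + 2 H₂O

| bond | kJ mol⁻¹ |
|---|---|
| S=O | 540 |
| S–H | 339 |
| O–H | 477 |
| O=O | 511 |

ΔH ≈ −1179 kJ

Bonds broken (reactants):
  O=O: 3 × 511 = 1533
  S–H: 4 × 339 = 1356
  Σ(broken) = 2889 kJ
Bonds formed (products):
  O–H: 4 × 477 = 1908
  S=O: 4 × 540 = 2160
  Σ(formed) = 4068 kJ
ΔH = Σ(broken) − Σ(formed) = 2889 − 4068 = −1179 kJ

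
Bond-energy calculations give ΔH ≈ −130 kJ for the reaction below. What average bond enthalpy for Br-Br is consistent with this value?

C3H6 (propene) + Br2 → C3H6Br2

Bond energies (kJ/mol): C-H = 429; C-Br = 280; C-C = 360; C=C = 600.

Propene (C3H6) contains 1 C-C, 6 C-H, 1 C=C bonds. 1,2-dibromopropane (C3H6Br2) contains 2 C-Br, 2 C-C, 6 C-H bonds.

Let D be the Br-Br bond energy.
Σ(broken) = 1×D + 1×360 + 6×429 + 1×600 = 3534 + D
Σ(formed) = 2×280 + 2×360 + 6×429 = 3854
ΔH = Σ(broken) − Σ(formed) = (3534 + D) − (3854) = −320 + D
Setting this equal to −130 kJ gives D = 190 kJ/mol.

D(Br-Br) ≈ 190 kJ/mol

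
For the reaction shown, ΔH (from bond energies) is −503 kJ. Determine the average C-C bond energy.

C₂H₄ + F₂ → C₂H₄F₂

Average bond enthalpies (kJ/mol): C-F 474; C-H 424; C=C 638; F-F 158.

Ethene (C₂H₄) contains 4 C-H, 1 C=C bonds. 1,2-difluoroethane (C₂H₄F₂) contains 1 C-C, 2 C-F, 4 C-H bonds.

D(C-C) ≈ 351 kJ/mol

Let D be the C-C bond energy.
Σ(broken) = 4×424 + 1×638 + 1×158 = 2492
Σ(formed) = 1×D + 2×474 + 4×424 = 2644 + D
ΔH = Σ(broken) − Σ(formed) = (2492) − (2644 + D) = −152 − D
Setting this equal to −503 kJ gives D = 351 kJ/mol.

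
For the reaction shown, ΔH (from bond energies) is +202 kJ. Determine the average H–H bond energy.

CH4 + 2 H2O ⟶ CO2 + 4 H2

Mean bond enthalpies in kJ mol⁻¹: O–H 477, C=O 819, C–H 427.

D(H–H) ≈ 444 kJ/mol

Let D be the H–H bond energy.
Σ(broken) = 4×427 + 4×477 = 3616
Σ(formed) = 2×819 + 4×D = 1638 + 4D
ΔH = Σ(broken) − Σ(formed) = (3616) − (1638 + 4D) = +1978 − 4D
Setting this equal to +202 kJ gives 4D = 1776, so D = 444 kJ/mol.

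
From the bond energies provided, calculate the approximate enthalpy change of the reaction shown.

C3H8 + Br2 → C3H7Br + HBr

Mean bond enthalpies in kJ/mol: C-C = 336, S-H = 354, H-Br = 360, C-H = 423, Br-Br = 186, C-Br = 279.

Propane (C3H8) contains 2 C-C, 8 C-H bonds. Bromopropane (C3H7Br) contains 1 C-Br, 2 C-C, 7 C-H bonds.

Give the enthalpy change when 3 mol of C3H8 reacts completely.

Bonds broken (reactants):
  Br-Br: 1 × 186 = 186
  C-C: 2 × 336 = 672
  C-H: 8 × 423 = 3384
  Σ(broken) = 4242 kJ
Bonds formed (products):
  C-Br: 1 × 279 = 279
  C-C: 2 × 336 = 672
  C-H: 7 × 423 = 2961
  H-Br: 1 × 360 = 360
  Σ(formed) = 4272 kJ
ΔH = Σ(broken) − Σ(formed) = 4242 − 4272 = −30 kJ
For 3× the reaction as written: 3 × (−30) = −90 kJ

ΔH = −90 kJ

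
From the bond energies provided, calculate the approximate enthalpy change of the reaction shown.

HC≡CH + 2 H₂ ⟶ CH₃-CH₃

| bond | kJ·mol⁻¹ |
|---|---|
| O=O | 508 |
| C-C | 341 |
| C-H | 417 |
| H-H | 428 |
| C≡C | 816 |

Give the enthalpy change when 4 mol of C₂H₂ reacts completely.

ΔH = −1348 kJ

Bonds broken (reactants):
  C≡C: 1 × 816 = 816
  C-H: 2 × 417 = 834
  H-H: 2 × 428 = 856
  Σ(broken) = 2506 kJ
Bonds formed (products):
  C-C: 1 × 341 = 341
  C-H: 6 × 417 = 2502
  Σ(formed) = 2843 kJ
ΔH = Σ(broken) − Σ(formed) = 2506 − 2843 = −337 kJ
For 4× the reaction as written: 4 × (−337) = −1348 kJ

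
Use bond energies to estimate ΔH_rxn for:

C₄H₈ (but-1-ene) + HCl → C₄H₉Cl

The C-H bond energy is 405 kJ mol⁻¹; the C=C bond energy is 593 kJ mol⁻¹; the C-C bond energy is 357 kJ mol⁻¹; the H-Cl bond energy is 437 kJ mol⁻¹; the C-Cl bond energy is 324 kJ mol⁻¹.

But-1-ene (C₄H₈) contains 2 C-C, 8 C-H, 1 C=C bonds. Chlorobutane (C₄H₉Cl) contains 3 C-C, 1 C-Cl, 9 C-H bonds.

ΔH ≈ −56 kJ

Bonds broken (reactants):
  C-C: 2 × 357 = 714
  C-H: 8 × 405 = 3240
  C=C: 1 × 593 = 593
  H-Cl: 1 × 437 = 437
  Σ(broken) = 4984 kJ
Bonds formed (products):
  C-C: 3 × 357 = 1071
  C-Cl: 1 × 324 = 324
  C-H: 9 × 405 = 3645
  Σ(formed) = 5040 kJ
ΔH = Σ(broken) − Σ(formed) = 4984 − 5040 = −56 kJ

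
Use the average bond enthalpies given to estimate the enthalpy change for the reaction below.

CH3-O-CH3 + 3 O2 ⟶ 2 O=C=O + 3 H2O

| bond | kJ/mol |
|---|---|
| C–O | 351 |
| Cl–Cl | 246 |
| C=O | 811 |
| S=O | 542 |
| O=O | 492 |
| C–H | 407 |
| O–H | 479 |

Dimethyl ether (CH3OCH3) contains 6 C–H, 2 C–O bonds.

ΔH ≈ −1498 kJ

Bonds broken (reactants):
  C–H: 6 × 407 = 2442
  C–O: 2 × 351 = 702
  O=O: 3 × 492 = 1476
  Σ(broken) = 4620 kJ
Bonds formed (products):
  C=O: 4 × 811 = 3244
  O–H: 6 × 479 = 2874
  Σ(formed) = 6118 kJ
ΔH = Σ(broken) − Σ(formed) = 4620 − 6118 = −1498 kJ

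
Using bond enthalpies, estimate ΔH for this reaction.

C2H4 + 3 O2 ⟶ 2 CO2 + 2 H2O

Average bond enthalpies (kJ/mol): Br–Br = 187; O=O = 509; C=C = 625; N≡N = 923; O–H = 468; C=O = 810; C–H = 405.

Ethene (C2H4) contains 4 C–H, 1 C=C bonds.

Bonds broken (reactants):
  C–H: 4 × 405 = 1620
  C=C: 1 × 625 = 625
  O=O: 3 × 509 = 1527
  Σ(broken) = 3772 kJ
Bonds formed (products):
  C=O: 4 × 810 = 3240
  O–H: 4 × 468 = 1872
  Σ(formed) = 5112 kJ
ΔH = Σ(broken) − Σ(formed) = 3772 − 5112 = −1340 kJ

ΔH ≈ −1340 kJ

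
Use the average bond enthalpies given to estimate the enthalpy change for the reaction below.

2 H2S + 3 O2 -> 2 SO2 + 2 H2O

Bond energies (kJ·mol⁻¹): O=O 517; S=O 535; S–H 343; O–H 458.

Bonds broken (reactants):
  O=O: 3 × 517 = 1551
  S–H: 4 × 343 = 1372
  Σ(broken) = 2923 kJ
Bonds formed (products):
  O–H: 4 × 458 = 1832
  S=O: 4 × 535 = 2140
  Σ(formed) = 3972 kJ
ΔH = Σ(broken) − Σ(formed) = 2923 − 3972 = −1049 kJ

ΔH ≈ −1049 kJ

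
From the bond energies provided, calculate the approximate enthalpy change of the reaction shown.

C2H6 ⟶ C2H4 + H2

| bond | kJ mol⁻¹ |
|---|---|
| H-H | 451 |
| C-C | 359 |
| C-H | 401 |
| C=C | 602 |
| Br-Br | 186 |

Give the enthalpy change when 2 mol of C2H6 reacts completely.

ΔH = +216 kJ

Bonds broken (reactants):
  C-C: 1 × 359 = 359
  C-H: 6 × 401 = 2406
  Σ(broken) = 2765 kJ
Bonds formed (products):
  C-H: 4 × 401 = 1604
  C=C: 1 × 602 = 602
  H-H: 1 × 451 = 451
  Σ(formed) = 2657 kJ
ΔH = Σ(broken) − Σ(formed) = 2765 − 2657 = +108 kJ
For 2× the reaction as written: 2 × (+108) = +216 kJ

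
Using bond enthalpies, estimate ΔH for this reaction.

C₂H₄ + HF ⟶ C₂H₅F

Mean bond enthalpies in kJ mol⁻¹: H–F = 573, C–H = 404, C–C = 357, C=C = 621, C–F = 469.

ΔH ≈ −36 kJ

Bonds broken (reactants):
  C–H: 4 × 404 = 1616
  C=C: 1 × 621 = 621
  H–F: 1 × 573 = 573
  Σ(broken) = 2810 kJ
Bonds formed (products):
  C–C: 1 × 357 = 357
  C–F: 1 × 469 = 469
  C–H: 5 × 404 = 2020
  Σ(formed) = 2846 kJ
ΔH = Σ(broken) − Σ(formed) = 2810 − 2846 = −36 kJ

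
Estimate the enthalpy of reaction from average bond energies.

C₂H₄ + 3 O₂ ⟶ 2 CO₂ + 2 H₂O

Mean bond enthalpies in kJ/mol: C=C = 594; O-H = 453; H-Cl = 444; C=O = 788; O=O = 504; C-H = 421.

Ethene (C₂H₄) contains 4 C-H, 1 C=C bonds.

Bonds broken (reactants):
  C-H: 4 × 421 = 1684
  C=C: 1 × 594 = 594
  O=O: 3 × 504 = 1512
  Σ(broken) = 3790 kJ
Bonds formed (products):
  C=O: 4 × 788 = 3152
  O-H: 4 × 453 = 1812
  Σ(formed) = 4964 kJ
ΔH = Σ(broken) − Σ(formed) = 3790 − 4964 = −1174 kJ

ΔH ≈ −1174 kJ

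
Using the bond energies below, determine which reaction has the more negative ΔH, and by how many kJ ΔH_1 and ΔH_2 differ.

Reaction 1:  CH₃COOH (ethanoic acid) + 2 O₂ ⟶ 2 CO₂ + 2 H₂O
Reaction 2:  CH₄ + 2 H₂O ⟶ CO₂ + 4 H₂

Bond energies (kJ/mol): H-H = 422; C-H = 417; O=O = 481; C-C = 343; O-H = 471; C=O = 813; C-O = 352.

Reaction 1, by 1182 kJ

Reaction 1:
  Bonds broken (reactants):
    C-C: 1 × 343 = 343
    C-H: 3 × 417 = 1251
    C-O: 1 × 352 = 352
    C=O: 1 × 813 = 813
    O-H: 1 × 471 = 471
    O=O: 2 × 481 = 962
    Σ(broken) = 4192 kJ
  Bonds formed (products):
    C=O: 4 × 813 = 3252
    O-H: 4 × 471 = 1884
    Σ(formed) = 5136 kJ
  ΔH_1 = 4192 − 5136 = −944 kJ
Reaction 2:
  Bonds broken (reactants):
    C-H: 4 × 417 = 1668
    O-H: 4 × 471 = 1884
    Σ(broken) = 3552 kJ
  Bonds formed (products):
    C=O: 2 × 813 = 1626
    H-H: 4 × 422 = 1688
    Σ(formed) = 3314 kJ
  ΔH_2 = 3552 − 3314 = +238 kJ
ΔH_1 − ΔH_2 = −1182 kJ, so reaction 1 has the more negative ΔH; |ΔH_1 − ΔH_2| = 1182 kJ.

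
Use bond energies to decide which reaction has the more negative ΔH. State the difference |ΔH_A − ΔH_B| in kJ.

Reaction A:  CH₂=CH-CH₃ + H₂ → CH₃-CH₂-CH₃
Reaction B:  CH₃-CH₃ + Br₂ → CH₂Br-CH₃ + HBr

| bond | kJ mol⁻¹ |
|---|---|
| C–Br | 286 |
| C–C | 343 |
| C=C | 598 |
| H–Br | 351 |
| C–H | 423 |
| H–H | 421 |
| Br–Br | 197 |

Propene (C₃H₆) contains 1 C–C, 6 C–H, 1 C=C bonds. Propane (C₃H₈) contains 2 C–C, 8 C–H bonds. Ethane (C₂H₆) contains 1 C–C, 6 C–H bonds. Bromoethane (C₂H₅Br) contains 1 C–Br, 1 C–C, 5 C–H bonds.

Reaction A:
  Bonds broken (reactants):
    C–C: 1 × 343 = 343
    C–H: 6 × 423 = 2538
    C=C: 1 × 598 = 598
    H–H: 1 × 421 = 421
    Σ(broken) = 3900 kJ
  Bonds formed (products):
    C–C: 2 × 343 = 686
    C–H: 8 × 423 = 3384
    Σ(formed) = 4070 kJ
  ΔH_A = 3900 − 4070 = −170 kJ
Reaction B:
  Bonds broken (reactants):
    Br–Br: 1 × 197 = 197
    C–C: 1 × 343 = 343
    C–H: 6 × 423 = 2538
    Σ(broken) = 3078 kJ
  Bonds formed (products):
    C–Br: 1 × 286 = 286
    C–C: 1 × 343 = 343
    C–H: 5 × 423 = 2115
    H–Br: 1 × 351 = 351
    Σ(formed) = 3095 kJ
  ΔH_B = 3078 − 3095 = −17 kJ
ΔH_A − ΔH_B = −153 kJ, so reaction A has the more negative ΔH; |ΔH_A − ΔH_B| = 153 kJ.

Reaction A, by 153 kJ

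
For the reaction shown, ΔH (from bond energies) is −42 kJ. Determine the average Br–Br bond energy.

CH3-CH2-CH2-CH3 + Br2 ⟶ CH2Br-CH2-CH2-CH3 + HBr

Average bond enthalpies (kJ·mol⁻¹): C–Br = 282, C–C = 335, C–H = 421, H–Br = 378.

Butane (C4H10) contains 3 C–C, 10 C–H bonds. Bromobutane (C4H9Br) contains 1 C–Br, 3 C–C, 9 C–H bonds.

Let D be the Br–Br bond energy.
Σ(broken) = 1×D + 3×335 + 10×421 = 5215 + D
Σ(formed) = 1×282 + 3×335 + 9×421 + 1×378 = 5454
ΔH = Σ(broken) − Σ(formed) = (5215 + D) − (5454) = −239 + D
Setting this equal to −42 kJ gives D = 197 kJ/mol.

D(Br–Br) ≈ 197 kJ/mol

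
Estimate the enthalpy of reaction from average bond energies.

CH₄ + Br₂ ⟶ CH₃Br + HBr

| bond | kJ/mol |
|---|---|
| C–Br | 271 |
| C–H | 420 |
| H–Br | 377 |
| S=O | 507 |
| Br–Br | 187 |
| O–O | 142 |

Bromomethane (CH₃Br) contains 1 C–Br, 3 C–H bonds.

ΔH ≈ −41 kJ

Bonds broken (reactants):
  Br–Br: 1 × 187 = 187
  C–H: 4 × 420 = 1680
  Σ(broken) = 1867 kJ
Bonds formed (products):
  C–Br: 1 × 271 = 271
  C–H: 3 × 420 = 1260
  H–Br: 1 × 377 = 377
  Σ(formed) = 1908 kJ
ΔH = Σ(broken) − Σ(formed) = 1867 − 1908 = −41 kJ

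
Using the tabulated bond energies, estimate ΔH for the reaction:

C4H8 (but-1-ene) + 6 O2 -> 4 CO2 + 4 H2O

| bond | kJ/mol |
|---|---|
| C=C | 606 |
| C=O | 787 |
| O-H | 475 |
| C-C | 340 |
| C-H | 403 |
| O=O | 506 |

Bonds broken (reactants):
  C-C: 2 × 340 = 680
  C-H: 8 × 403 = 3224
  C=C: 1 × 606 = 606
  O=O: 6 × 506 = 3036
  Σ(broken) = 7546 kJ
Bonds formed (products):
  C=O: 8 × 787 = 6296
  O-H: 8 × 475 = 3800
  Σ(formed) = 10096 kJ
ΔH = Σ(broken) − Σ(formed) = 7546 − 10096 = −2550 kJ

ΔH ≈ −2550 kJ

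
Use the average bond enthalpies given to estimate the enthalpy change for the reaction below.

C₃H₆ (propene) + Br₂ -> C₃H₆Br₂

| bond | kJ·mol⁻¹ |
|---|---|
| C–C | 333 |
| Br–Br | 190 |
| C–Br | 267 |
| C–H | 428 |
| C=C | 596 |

Bonds broken (reactants):
  Br–Br: 1 × 190 = 190
  C–C: 1 × 333 = 333
  C–H: 6 × 428 = 2568
  C=C: 1 × 596 = 596
  Σ(broken) = 3687 kJ
Bonds formed (products):
  C–Br: 2 × 267 = 534
  C–C: 2 × 333 = 666
  C–H: 6 × 428 = 2568
  Σ(formed) = 3768 kJ
ΔH = Σ(broken) − Σ(formed) = 3687 − 3768 = −81 kJ

ΔH ≈ −81 kJ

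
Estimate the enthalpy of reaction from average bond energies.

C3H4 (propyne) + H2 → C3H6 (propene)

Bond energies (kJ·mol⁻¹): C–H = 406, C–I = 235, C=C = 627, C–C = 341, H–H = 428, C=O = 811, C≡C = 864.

Bonds broken (reactants):
  C≡C: 1 × 864 = 864
  C–C: 1 × 341 = 341
  C–H: 4 × 406 = 1624
  H–H: 1 × 428 = 428
  Σ(broken) = 3257 kJ
Bonds formed (products):
  C–C: 1 × 341 = 341
  C–H: 6 × 406 = 2436
  C=C: 1 × 627 = 627
  Σ(formed) = 3404 kJ
ΔH = Σ(broken) − Σ(formed) = 3257 − 3404 = −147 kJ

ΔH ≈ −147 kJ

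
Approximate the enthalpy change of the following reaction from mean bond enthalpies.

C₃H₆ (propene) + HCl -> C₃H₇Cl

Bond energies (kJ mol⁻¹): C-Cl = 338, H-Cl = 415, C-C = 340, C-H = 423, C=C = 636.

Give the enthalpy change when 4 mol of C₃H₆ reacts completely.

ΔH = −200 kJ

Bonds broken (reactants):
  C-C: 1 × 340 = 340
  C-H: 6 × 423 = 2538
  C=C: 1 × 636 = 636
  H-Cl: 1 × 415 = 415
  Σ(broken) = 3929 kJ
Bonds formed (products):
  C-C: 2 × 340 = 680
  C-Cl: 1 × 338 = 338
  C-H: 7 × 423 = 2961
  Σ(formed) = 3979 kJ
ΔH = Σ(broken) − Σ(formed) = 3929 − 3979 = −50 kJ
For 4× the reaction as written: 4 × (−50) = −200 kJ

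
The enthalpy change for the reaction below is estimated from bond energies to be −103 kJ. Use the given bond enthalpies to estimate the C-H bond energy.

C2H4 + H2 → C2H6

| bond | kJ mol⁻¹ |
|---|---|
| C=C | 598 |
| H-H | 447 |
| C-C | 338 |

D(C-H) ≈ 405 kJ/mol

Let D be the C-H bond energy.
Σ(broken) = 4×D + 1×598 + 1×447 = 1045 + 4D
Σ(formed) = 1×338 + 6×D = 338 + 6D
ΔH = Σ(broken) − Σ(formed) = (1045 + 4D) − (338 + 6D) = +707 − 2D
Setting this equal to −103 kJ gives 2D = 810, so D = 405 kJ/mol.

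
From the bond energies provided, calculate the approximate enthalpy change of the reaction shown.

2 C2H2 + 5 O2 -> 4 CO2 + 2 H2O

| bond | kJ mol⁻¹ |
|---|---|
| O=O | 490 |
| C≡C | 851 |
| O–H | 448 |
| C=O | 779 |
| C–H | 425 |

Bonds broken (reactants):
  C≡C: 2 × 851 = 1702
  C–H: 4 × 425 = 1700
  O=O: 5 × 490 = 2450
  Σ(broken) = 5852 kJ
Bonds formed (products):
  C=O: 8 × 779 = 6232
  O–H: 4 × 448 = 1792
  Σ(formed) = 8024 kJ
ΔH = Σ(broken) − Σ(formed) = 5852 − 8024 = −2172 kJ

ΔH ≈ −2172 kJ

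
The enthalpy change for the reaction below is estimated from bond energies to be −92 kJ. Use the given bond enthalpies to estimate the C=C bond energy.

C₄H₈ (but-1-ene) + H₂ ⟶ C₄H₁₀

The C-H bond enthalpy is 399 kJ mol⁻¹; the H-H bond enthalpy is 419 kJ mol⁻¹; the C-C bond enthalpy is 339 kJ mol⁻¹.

D(C=C) ≈ 626 kJ/mol

Let D be the C=C bond energy.
Σ(broken) = 2×339 + 8×399 + 1×D + 1×419 = 4289 + D
Σ(formed) = 3×339 + 10×399 = 5007
ΔH = Σ(broken) − Σ(formed) = (4289 + D) − (5007) = −718 + D
Setting this equal to −92 kJ gives D = 626 kJ/mol.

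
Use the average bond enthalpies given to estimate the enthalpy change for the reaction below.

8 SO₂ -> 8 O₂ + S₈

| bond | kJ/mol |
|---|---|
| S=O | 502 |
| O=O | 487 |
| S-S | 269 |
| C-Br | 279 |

Bonds broken (reactants):
  S=O: 16 × 502 = 8032
  Σ(broken) = 8032 kJ
Bonds formed (products):
  O=O: 8 × 487 = 3896
  S-S: 8 × 269 = 2152
  Σ(formed) = 6048 kJ
ΔH = Σ(broken) − Σ(formed) = 8032 − 6048 = +1984 kJ

ΔH ≈ +1984 kJ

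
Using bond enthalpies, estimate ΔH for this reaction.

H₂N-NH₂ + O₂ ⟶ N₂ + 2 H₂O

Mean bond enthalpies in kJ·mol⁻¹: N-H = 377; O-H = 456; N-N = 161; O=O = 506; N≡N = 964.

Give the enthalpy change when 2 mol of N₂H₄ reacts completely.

Bonds broken (reactants):
  N-H: 4 × 377 = 1508
  N-N: 1 × 161 = 161
  O=O: 1 × 506 = 506
  Σ(broken) = 2175 kJ
Bonds formed (products):
  N≡N: 1 × 964 = 964
  O-H: 4 × 456 = 1824
  Σ(formed) = 2788 kJ
ΔH = Σ(broken) − Σ(formed) = 2175 − 2788 = −613 kJ
For 2× the reaction as written: 2 × (−613) = −1226 kJ

ΔH = −1226 kJ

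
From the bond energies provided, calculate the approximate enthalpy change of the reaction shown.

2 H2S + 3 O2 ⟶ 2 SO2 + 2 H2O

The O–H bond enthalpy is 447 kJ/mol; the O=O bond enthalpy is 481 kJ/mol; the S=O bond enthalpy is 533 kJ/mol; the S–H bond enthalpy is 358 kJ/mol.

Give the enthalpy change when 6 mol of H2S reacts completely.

Bonds broken (reactants):
  O=O: 3 × 481 = 1443
  S–H: 4 × 358 = 1432
  Σ(broken) = 2875 kJ
Bonds formed (products):
  O–H: 4 × 447 = 1788
  S=O: 4 × 533 = 2132
  Σ(formed) = 3920 kJ
ΔH = Σ(broken) − Σ(formed) = 2875 − 3920 = −1045 kJ
For 3× the reaction as written: 3 × (−1045) = −3135 kJ

ΔH = −3135 kJ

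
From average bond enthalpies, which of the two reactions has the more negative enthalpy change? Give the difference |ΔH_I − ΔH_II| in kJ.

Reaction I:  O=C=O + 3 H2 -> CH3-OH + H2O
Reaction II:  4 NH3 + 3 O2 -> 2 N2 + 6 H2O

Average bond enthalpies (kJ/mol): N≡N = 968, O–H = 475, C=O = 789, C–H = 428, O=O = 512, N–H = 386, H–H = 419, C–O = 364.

Reaction II, by 1230 kJ

Reaction I:
  Bonds broken (reactants):
    C=O: 2 × 789 = 1578
    H–H: 3 × 419 = 1257
    Σ(broken) = 2835 kJ
  Bonds formed (products):
    C–H: 3 × 428 = 1284
    C–O: 1 × 364 = 364
    O–H: 3 × 475 = 1425
    Σ(formed) = 3073 kJ
  ΔH_I = 2835 − 3073 = −238 kJ
Reaction II:
  Bonds broken (reactants):
    N–H: 12 × 386 = 4632
    O=O: 3 × 512 = 1536
    Σ(broken) = 6168 kJ
  Bonds formed (products):
    N≡N: 2 × 968 = 1936
    O–H: 12 × 475 = 5700
    Σ(formed) = 7636 kJ
  ΔH_II = 6168 − 7636 = −1468 kJ
ΔH_I − ΔH_II = +1230 kJ, so reaction II has the more negative ΔH; |ΔH_I − ΔH_II| = 1230 kJ.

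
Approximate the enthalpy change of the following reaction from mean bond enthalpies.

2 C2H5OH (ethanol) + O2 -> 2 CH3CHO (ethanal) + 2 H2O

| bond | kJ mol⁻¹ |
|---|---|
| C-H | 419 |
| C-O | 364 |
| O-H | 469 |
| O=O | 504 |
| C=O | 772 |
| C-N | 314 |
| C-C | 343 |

Bonds broken (reactants):
  C-C: 2 × 343 = 686
  C-H: 10 × 419 = 4190
  C-O: 2 × 364 = 728
  O-H: 2 × 469 = 938
  O=O: 1 × 504 = 504
  Σ(broken) = 7046 kJ
Bonds formed (products):
  C-C: 2 × 343 = 686
  C-H: 8 × 419 = 3352
  C=O: 2 × 772 = 1544
  O-H: 4 × 469 = 1876
  Σ(formed) = 7458 kJ
ΔH = Σ(broken) − Σ(formed) = 7046 − 7458 = −412 kJ

ΔH ≈ −412 kJ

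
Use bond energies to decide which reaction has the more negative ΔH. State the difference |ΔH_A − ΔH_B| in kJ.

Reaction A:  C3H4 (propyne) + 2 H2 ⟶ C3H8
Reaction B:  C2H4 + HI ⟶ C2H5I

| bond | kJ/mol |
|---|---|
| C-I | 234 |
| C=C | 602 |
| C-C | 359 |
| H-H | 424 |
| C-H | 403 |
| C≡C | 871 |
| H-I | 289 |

Reaction A:
  Bonds broken (reactants):
    C≡C: 1 × 871 = 871
    C-C: 1 × 359 = 359
    C-H: 4 × 403 = 1612
    H-H: 2 × 424 = 848
    Σ(broken) = 3690 kJ
  Bonds formed (products):
    C-C: 2 × 359 = 718
    C-H: 8 × 403 = 3224
    Σ(formed) = 3942 kJ
  ΔH_A = 3690 − 3942 = −252 kJ
Reaction B:
  Bonds broken (reactants):
    C-H: 4 × 403 = 1612
    C=C: 1 × 602 = 602
    H-I: 1 × 289 = 289
    Σ(broken) = 2503 kJ
  Bonds formed (products):
    C-C: 1 × 359 = 359
    C-H: 5 × 403 = 2015
    C-I: 1 × 234 = 234
    Σ(formed) = 2608 kJ
  ΔH_B = 2503 − 2608 = −105 kJ
ΔH_A − ΔH_B = −147 kJ, so reaction A has the more negative ΔH; |ΔH_A − ΔH_B| = 147 kJ.

Reaction A, by 147 kJ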